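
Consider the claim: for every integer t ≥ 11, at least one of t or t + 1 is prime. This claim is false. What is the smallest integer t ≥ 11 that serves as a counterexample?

t = 14

A counterexample is any integer t ≥ 11 such that t, t + 1 are both composite; we check each in order.
t = 11: 11 is prime.
t = 12: 13 is prime.
t = 13: 13 is prime.
t = 14: 14 = 2 × 7; 15 = 3 × 5 — both composite.
Hence t = 14 is a counterexample.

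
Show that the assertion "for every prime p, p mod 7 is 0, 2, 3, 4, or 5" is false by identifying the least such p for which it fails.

For p = 2, 3, 5, 7, 11 the conclusion holds.
p = 13: 13 mod 7 = 6 — not in {0, 2, 3, 4, 5}.

p = 13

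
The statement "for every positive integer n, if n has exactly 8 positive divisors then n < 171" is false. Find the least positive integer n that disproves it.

We need the least positive integer n for which n has exactly 8 positive divisors but the claim fails.
The first 24 eligible values, up to n = 170, all satisfy the conclusion.
n = 174: τ(174) = 8; 174 ≥ 171.
So n = 174 is the smallest counterexample.

n = 174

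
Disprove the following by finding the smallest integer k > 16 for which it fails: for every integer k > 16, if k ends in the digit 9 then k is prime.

A counterexample is any integer k > 16 such that k ends in the digit 9 but k is not prime; we check each in order.
For k = 19, 29 the conclusion holds.
k = 39: 39 ends in 9; 39 = 3 × 13, composite.

k = 39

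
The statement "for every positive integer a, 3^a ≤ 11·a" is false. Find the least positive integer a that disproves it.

Check each positive integer a in order until 3^a > 11·a.
For a = 1, 2, 3 the conclusion holds.
a = 4: 3^a = 81 and 11·a = 44, so 81 > 44.
Thus a = 4 disproves the claim, and no smaller a works.

a = 4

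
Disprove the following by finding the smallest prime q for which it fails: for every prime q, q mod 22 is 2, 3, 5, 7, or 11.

q = 13

Check each prime q in order until the claim fails.
For q = 2, 3, 5, 7, 11 the conclusion holds.
q = 13: 13 mod 22 = 13 — not in {2, 3, 5, 7, 11}.
So q = 13 is the smallest counterexample.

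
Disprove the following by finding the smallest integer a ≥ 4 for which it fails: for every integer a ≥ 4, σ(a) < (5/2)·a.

For a = 4, 5, 6, 7, …, 21, 22, 23 the conclusion holds.
a = 24: σ(24) = 60; 60 ≥ 60.
So a = 24 is the smallest counterexample.

a = 24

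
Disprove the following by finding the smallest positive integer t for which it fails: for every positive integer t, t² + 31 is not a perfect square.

t = 15

The first 14 eligible values, up to t = 14, all satisfy the conclusion.
t = 15: 15² + 31 = 256 = 16², a perfect square.
So t = 15 is the smallest counterexample.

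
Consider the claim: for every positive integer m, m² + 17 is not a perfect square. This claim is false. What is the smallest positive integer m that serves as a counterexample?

m = 8

We need the least positive integer m for which m² + 17 is a perfect square.
The first 7 eligible values, up to m = 7, all satisfy the conclusion.
m = 8: 8² + 17 = 81 = 9², a perfect square.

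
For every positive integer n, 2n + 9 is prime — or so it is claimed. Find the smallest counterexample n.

n = 3

n = 1: 2n + 9 = 11, prime.
n = 2: 2n + 9 = 13, prime.
n = 3: 2n + 9 = 15 = 3 × 5, composite.
Hence n = 3 is a counterexample.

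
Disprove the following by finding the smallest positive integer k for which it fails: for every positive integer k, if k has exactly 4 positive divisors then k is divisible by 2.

k = 15

A counterexample is any positive integer k such that k has exactly 4 positive divisors but k is not divisible by 2; we check each in order.
k = 6: τ(6) = 4; 6 mod 2 = 0.
k = 8: τ(8) = 4; 8 mod 2 = 0.
k = 10: τ(10) = 4; 10 mod 2 = 0.
k = 14: τ(14) = 4; 14 mod 2 = 0.
k = 15: τ(15) = 4; 15 mod 2 = 1.
So k = 15 is the smallest counterexample.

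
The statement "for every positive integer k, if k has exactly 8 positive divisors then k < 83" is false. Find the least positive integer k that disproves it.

We need the least positive integer k for which k has exactly 8 positive divisors but the claim fails.
The first 9 eligible values, up to k = 78, all satisfy the conclusion.
k = 88: τ(88) = 8; 88 ≥ 83.

k = 88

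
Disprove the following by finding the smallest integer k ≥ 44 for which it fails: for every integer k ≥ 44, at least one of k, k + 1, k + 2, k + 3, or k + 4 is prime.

k = 48

The first 4 eligible values, up to k = 47, all satisfy the conclusion.
k = 48: 48 = 2 × 24; 49 = 7 × 7; 50 = 2 × 25; 51 = 3 × 17; 52 = 2 × 26 — all composite.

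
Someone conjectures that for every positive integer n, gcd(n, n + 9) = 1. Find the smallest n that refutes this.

n = 3

We need the least positive integer n for which gcd(n, n + 9) > 1.
n = 1: gcd(1, 10) = 1.
n = 2: gcd(2, 11) = 1.
n = 3: gcd(3, 12) = 3.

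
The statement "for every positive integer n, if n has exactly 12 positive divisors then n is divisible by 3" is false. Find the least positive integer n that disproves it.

We need the least positive integer n for which n has exactly 12 positive divisors but n is not divisible by 3.
n = 60: τ(60) = 12; 60 mod 3 = 0.
n = 72: τ(72) = 12; 72 mod 3 = 0.
n = 84: τ(84) = 12; 84 mod 3 = 0.
n = 90: τ(90) = 12; 90 mod 3 = 0.
n = 96: τ(96) = 12; 96 mod 3 = 0.
n = 108: τ(108) = 12; 108 mod 3 = 0.
n = 126: τ(126) = 12; 126 mod 3 = 0.
n = 132: τ(132) = 12; 132 mod 3 = 0.
n = 140: τ(140) = 12; 140 mod 3 = 2.

n = 140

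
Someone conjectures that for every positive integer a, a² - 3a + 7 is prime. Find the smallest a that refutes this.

a = 6

For a = 1, 2, 3, 4, 5 the conclusion holds.
a = 6: a² - 3a + 7 = 25 = 5 × 5, composite.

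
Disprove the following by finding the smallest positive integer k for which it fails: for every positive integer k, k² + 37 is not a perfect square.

A counterexample is any positive integer k such that k² + 37 is a perfect square; we check each in order.
For k = 1, 2, 3, 4, …, 15, 16, 17 the conclusion holds.
k = 18: 18² + 37 = 361 = 19², a perfect square.
Thus k = 18 disproves the claim, and no smaller k works.

k = 18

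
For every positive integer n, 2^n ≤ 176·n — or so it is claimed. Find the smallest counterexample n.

We need the least positive integer n for which 2^n > 176·n.
For n = 1, 2, 3, 4, 5, 6, 7, 8, 9, 10 the conclusion holds.
n = 11: 2^n = 2048 and 176·n = 1936, so 2048 > 1936.
Hence n = 11 is a counterexample.

n = 11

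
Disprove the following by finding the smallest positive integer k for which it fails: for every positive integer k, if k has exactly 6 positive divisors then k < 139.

We need the least positive integer k for which k has exactly 6 positive divisors but the claim fails.
For k = 12, 18, 20, 28, …, 116, 117, 124 the conclusion holds.
k = 147: τ(147) = 6; 147 ≥ 139.
Hence k = 147 is a counterexample.

k = 147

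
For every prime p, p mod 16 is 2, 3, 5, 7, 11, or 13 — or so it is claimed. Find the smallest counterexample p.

p = 17

For p = 2, 3, 5, 7, 11, 13 the conclusion holds.
p = 17: 17 mod 16 = 1 — not in {2, 3, 5, 7, 11, 13}.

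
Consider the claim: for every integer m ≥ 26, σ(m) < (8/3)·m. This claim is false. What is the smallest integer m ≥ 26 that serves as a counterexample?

m = 60

A counterexample is any integer m ≥ 26 such that the claim fails; we check each in order.
For m = 26, 27, 28, 29, …, 57, 58, 59 the conclusion holds.
m = 60: σ(60) = 168; 168 ≥ 160.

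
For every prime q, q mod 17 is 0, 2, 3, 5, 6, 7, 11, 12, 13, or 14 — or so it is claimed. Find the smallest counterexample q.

We need the least prime q for which the claim fails.
The first 13 eligible values, up to q = 41, all satisfy the conclusion.
q = 43: 43 mod 17 = 9 — not in {0, 2, 3, 5, 6, 7, 11, 12, 13, 14}.

q = 43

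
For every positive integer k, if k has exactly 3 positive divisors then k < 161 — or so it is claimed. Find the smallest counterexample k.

Check each positive integer k in order until k has exactly 3 positive divisors but the claim fails.
The first 5 eligible values, up to k = 121, all satisfy the conclusion.
k = 169: τ(169) = 3; 169 ≥ 161.
So k = 169 is the smallest counterexample.

k = 169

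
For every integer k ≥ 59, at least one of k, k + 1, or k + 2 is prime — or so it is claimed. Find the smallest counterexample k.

k = 62

We need the least integer k ≥ 59 for which k, k + 1, k + 2 are all composite.
For k = 59, 60, 61 the conclusion holds.
k = 62: 62 = 2 × 31; 63 = 3 × 21; 64 = 2 × 32 — all composite.
So k = 62 is the smallest counterexample.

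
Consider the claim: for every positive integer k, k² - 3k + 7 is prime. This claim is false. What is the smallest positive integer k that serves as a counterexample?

k = 6

Check each positive integer k in order until k² - 3k + 7 is not prime.
For k = 1, 2, 3, 4, 5 the conclusion holds.
k = 6: k² - 3k + 7 = 25 = 5 × 5, composite.
Thus k = 6 disproves the claim, and no smaller k works.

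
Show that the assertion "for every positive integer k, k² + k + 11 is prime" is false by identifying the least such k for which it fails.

k = 10

For k = 1, 2, 3, 4, 5, 6, 7, 8, 9 the conclusion holds.
k = 10: k² + k + 11 = 121 = 11 × 11, composite.
Thus k = 10 disproves the claim, and no smaller k works.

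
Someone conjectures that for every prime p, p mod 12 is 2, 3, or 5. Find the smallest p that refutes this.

A counterexample is any prime p such that the claim fails; we check each in order.
p = 2: 2 mod 12 = 2.
p = 3: 3 mod 12 = 3.
p = 5: 5 mod 12 = 5.
p = 7: 7 mod 12 = 7 — not in {2, 3, 5}.
So p = 7 is the smallest counterexample.

p = 7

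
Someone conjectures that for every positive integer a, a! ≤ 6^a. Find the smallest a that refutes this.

a = 14

Check each positive integer a in order until a! > 6^a.
For a = 1, 2, 3, 4, …, 11, 12, 13 the conclusion holds.
a = 14: a! = 87178291200 and 6^a = 78364164096, so 87178291200 > 78364164096.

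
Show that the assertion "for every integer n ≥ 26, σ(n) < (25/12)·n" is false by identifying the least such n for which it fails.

n = 30

n = 26: σ(26) = 42; 42 < 325/6.
n = 27: σ(27) = 40; 40 < 225/4.
n = 28: σ(28) = 56; 56 < 175/3.
n = 29: σ(29) = 30; 30 < 725/12.
n = 30: σ(30) = 72; 72 ≥ 125/2.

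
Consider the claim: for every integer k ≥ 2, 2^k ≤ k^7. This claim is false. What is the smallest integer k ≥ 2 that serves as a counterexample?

For k = 2, 3, 4, 5, …, 34, 35, 36 the conclusion holds.
k = 37: 2^k = 137438953472 and k^7 = 94931877133, so 137438953472 > 94931877133.
Thus k = 37 disproves the claim, and no smaller k works.

k = 37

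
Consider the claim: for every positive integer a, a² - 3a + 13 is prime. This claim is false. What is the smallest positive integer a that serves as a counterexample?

For a = 1, 2, 3, 4, …, 9, 10, 11 the conclusion holds.
a = 12: a² - 3a + 13 = 121 = 11 × 11, composite.
Thus a = 12 disproves the claim, and no smaller a works.

a = 12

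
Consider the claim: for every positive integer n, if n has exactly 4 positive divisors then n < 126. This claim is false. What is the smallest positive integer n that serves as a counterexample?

Check each positive integer n in order until n has exactly 4 positive divisors but the claim fails.
For n = 6, 8, 10, 14, …, 122, 123, 125 the conclusion holds.
n = 129: τ(129) = 4; 129 ≥ 126.

n = 129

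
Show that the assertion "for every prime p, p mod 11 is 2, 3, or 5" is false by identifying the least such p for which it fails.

We need the least prime p for which the claim fails.
p = 2: 2 mod 11 = 2.
p = 3: 3 mod 11 = 3.
p = 5: 5 mod 11 = 5.
p = 7: 7 mod 11 = 7 — not in {2, 3, 5}.

p = 7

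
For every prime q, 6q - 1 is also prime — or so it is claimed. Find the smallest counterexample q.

q = 11

The first 4 eligible values, up to q = 7, all satisfy the conclusion.
q = 11: 6q - 1 = 65 = 5 × 13, not prime.
So q = 11 is the smallest counterexample.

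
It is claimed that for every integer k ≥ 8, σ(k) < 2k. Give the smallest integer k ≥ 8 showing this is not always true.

k = 12

We need the least integer k ≥ 8 for which the claim fails.
The first 4 eligible values, up to k = 11, all satisfy the conclusion.
k = 12: σ(12) = 28; 28 ≥ 24.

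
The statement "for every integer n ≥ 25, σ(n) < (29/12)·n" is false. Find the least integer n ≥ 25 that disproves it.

A counterexample is any integer n ≥ 25 such that the claim fails; we check each in order.
The first 11 eligible values, up to n = 35, all satisfy the conclusion.
n = 36: σ(36) = 91; 91 ≥ 87.

n = 36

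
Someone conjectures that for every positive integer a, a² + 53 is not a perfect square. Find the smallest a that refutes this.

A counterexample is any positive integer a such that a² + 53 is a perfect square; we check each in order.
For a = 1, 2, 3, 4, …, 23, 24, 25 the conclusion holds.
a = 26: 26² + 53 = 729 = 27², a perfect square.

a = 26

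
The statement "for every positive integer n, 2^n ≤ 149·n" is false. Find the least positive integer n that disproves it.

A counterexample is any positive integer n such that 2^n > 149·n; we check each in order.
For n = 1, 2, 3, 4, 5, 6, 7, 8, 9, 10 the conclusion holds.
n = 11: 2^n = 2048 and 149·n = 1639, so 2048 > 1639.
Hence n = 11 is a counterexample.

n = 11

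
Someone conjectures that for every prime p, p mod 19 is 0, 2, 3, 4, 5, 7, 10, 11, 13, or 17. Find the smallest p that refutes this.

p = 31

We need the least prime p for which the claim fails.
For p = 2, 3, 5, 7, 11, 13, 17, 19, 23, 29 the conclusion holds.
p = 31: 31 mod 19 = 12 — not in {0, 2, 3, 4, 5, 7, 10, 11, 13, 17}.
Thus p = 31 disproves the claim, and no smaller p works.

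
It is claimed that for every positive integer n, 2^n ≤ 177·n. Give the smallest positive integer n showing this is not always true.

Check each positive integer n in order until 2^n > 177·n.
For n = 1, 2, 3, 4, 5, 6, 7, 8, 9, 10 the conclusion holds.
n = 11: 2^n = 2048 and 177·n = 1947, so 2048 > 1947.
Thus n = 11 disproves the claim, and no smaller n works.

n = 11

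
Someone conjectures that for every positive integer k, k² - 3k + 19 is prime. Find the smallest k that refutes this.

k = 18

We need the least positive integer k for which k² - 3k + 19 is not prime.
The first 17 eligible values, up to k = 17, all satisfy the conclusion.
k = 18: k² - 3k + 19 = 289 = 17 × 17, composite.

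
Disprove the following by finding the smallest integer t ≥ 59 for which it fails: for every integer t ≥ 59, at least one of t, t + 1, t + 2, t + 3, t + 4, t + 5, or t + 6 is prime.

We need the least integer t ≥ 59 for which t, t + 1, t + 2, t + 3, t + 4, t + 5, t + 6 are all composite.
The first 31 eligible values, up to t = 89, all satisfy the conclusion.
t = 90: 90 = 2 × 45; 91 = 7 × 13; 92 = 2 × 46; 93 = 3 × 31; 94 = 2 × 47; 95 = 5 × 19; 96 = 2 × 48 — all composite.
So t = 90 is the smallest counterexample.

t = 90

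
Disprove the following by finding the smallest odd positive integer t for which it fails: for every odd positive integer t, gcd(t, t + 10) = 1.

t = 1: gcd(1, 11) = 1.
t = 3: gcd(3, 13) = 1.
t = 5: gcd(5, 15) = 5.
Thus t = 5 disproves the claim, and no smaller t works.

t = 5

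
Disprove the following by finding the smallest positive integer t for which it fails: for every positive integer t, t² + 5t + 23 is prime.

t = 14

We need the least positive integer t for which t² + 5t + 23 is not prime.
The first 13 eligible values, up to t = 13, all satisfy the conclusion.
t = 14: t² + 5t + 23 = 289 = 17 × 17, composite.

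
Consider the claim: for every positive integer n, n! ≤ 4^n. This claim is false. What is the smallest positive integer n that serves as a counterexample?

n = 9

We need the least positive integer n for which n! > 4^n.
The first 8 eligible values, up to n = 8, all satisfy the conclusion.
n = 9: n! = 362880 and 4^n = 262144, so 362880 > 262144.
Hence n = 9 is a counterexample.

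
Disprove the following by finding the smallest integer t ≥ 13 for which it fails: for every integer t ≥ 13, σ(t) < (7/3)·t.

A counterexample is any integer t ≥ 13 such that the claim fails; we check each in order.
For t = 13, 14, 15, 16, …, 21, 22, 23 the conclusion holds.
t = 24: σ(24) = 60; 60 ≥ 56.
So t = 24 is the smallest counterexample.

t = 24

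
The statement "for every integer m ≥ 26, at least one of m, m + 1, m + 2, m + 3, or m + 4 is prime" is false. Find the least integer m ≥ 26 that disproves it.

m = 32

Check each integer m ≥ 26 in order until m, m + 1, m + 2, m + 3, m + 4 are all composite.
For m = 26, 27, 28, 29, 30, 31 the conclusion holds.
m = 32: 32 = 2 × 16; 33 = 3 × 11; 34 = 2 × 17; 35 = 5 × 7; 36 = 2 × 18 — all composite.
Hence m = 32 is a counterexample.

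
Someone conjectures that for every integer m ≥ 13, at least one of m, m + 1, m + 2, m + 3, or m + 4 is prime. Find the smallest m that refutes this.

For m = 13, 14, 15, 16, …, 21, 22, 23 the conclusion holds.
m = 24: 24 = 2 × 12; 25 = 5 × 5; 26 = 2 × 13; 27 = 3 × 9; 28 = 2 × 14 — all composite.

m = 24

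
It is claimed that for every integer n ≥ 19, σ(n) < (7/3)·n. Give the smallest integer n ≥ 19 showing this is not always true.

n = 24

n = 19: σ(19) = 20; 20 < 133/3.
n = 20: σ(20) = 42; 42 < 140/3.
n = 21: σ(21) = 32; 32 < 49.
n = 22: σ(22) = 36; 36 < 154/3.
n = 23: σ(23) = 24; 24 < 161/3.
n = 24: σ(24) = 60; 60 ≥ 56.
Thus n = 24 disproves the claim, and no smaller n works.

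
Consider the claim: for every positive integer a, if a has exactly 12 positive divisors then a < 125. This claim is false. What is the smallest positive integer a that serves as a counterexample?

Check each positive integer a in order until a has exactly 12 positive divisors but the claim fails.
The first 6 eligible values, up to a = 108, all satisfy the conclusion.
a = 126: τ(126) = 12; 126 ≥ 125.

a = 126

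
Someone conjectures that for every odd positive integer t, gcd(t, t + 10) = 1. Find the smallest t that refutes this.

Check each odd positive integer t in order until gcd(t, t + 10) > 1.
t = 1: gcd(1, 11) = 1.
t = 3: gcd(3, 13) = 1.
t = 5: gcd(5, 15) = 5.
So t = 5 is the smallest counterexample.

t = 5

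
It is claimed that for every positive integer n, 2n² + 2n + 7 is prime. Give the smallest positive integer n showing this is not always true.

n = 6

Check each positive integer n in order until 2n² + 2n + 7 is not prime.
The first 5 eligible values, up to n = 5, all satisfy the conclusion.
n = 6: 2n² + 2n + 7 = 91 = 7 × 13, composite.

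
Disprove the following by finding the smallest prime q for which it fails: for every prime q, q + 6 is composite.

A counterexample is any prime q such that q + 6 is prime; we check each in order.
q = 2: q + 6 = 8 = 2 × 4, composite.
q = 3: q + 6 = 9 = 3 × 3, composite.
q = 5: q + 6 = 11, prime — not composite.

q = 5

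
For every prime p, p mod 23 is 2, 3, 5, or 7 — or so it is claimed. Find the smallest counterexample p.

p = 11

Check each prime p in order until the claim fails.
For p = 2, 3, 5, 7 the conclusion holds.
p = 11: 11 mod 23 = 11 — not in {2, 3, 5, 7}.
So p = 11 is the smallest counterexample.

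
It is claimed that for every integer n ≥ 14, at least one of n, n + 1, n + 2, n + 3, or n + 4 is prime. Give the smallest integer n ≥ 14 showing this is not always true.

n = 24

For n = 14, 15, 16, 17, 18, 19, 20, 21, 22, 23 the conclusion holds.
n = 24: 24 = 2 × 12; 25 = 5 × 5; 26 = 2 × 13; 27 = 3 × 9; 28 = 2 × 14 — all composite.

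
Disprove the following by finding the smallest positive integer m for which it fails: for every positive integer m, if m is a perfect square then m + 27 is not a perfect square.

Check each positive integer m in order until m is a perfect square but m + 27 is a perfect square.
For m = 1, 4 the conclusion holds.
m = 9: 9 = 3² and 9 + 27 = 36 = 6².

m = 9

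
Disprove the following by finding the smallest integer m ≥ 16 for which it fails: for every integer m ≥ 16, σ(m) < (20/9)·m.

Check each integer m ≥ 16 in order until the claim fails.
For m = 16, 17, 18, 19, 20, 21, 22, 23 the conclusion holds.
m = 24: σ(24) = 60; 60 ≥ 160/3.

m = 24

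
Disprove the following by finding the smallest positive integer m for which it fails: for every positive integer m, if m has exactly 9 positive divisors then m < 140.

m = 196

m = 36: τ(36) = 9; 36 < 140.
m = 100: τ(100) = 9; 100 < 140.
m = 196: τ(196) = 9; 196 ≥ 140.
Hence m = 196 is a counterexample.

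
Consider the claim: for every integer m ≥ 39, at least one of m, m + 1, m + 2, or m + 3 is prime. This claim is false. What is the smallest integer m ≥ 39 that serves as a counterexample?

Check each integer m ≥ 39 in order until m, m + 1, m + 2, m + 3 are all composite.
For m = 39, 40, 41, 42, 43, 44, 45, 46, 47 the conclusion holds.
m = 48: 48 = 2 × 24; 49 = 7 × 7; 50 = 2 × 25; 51 = 3 × 17 — all composite.

m = 48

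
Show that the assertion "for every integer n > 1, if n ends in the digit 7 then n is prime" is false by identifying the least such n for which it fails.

n = 27

Check each integer n > 1 in order until n ends in the digit 7 but n is not prime.
n = 7: 7 ends in 7 and is prime.
n = 17: 17 ends in 7 and is prime.
n = 27: 27 ends in 7; 27 = 3 × 9, composite.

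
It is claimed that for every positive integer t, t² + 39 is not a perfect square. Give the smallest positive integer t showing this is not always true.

Check each positive integer t in order until t² + 39 is a perfect square.
For t = 1, 2, 3, 4 the conclusion holds.
t = 5: 5² + 39 = 64 = 8², a perfect square.
So t = 5 is the smallest counterexample.

t = 5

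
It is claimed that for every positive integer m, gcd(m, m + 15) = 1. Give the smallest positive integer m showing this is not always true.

m = 3

A counterexample is any positive integer m such that gcd(m, m + 15) > 1; we check each in order.
For m = 1, 2 the conclusion holds.
m = 3: gcd(3, 18) = 3.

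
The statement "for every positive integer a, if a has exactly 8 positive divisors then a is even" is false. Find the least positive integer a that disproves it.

a = 105

Check each positive integer a in order until a has exactly 8 positive divisors but a is odd.
For a = 24, 30, 40, 42, …, 88, 102, 104 the conclusion holds.
a = 105: divisors of 105: 1, 3, 5, 7, 15, 21, 35, 105; 105 is odd.
So a = 105 is the smallest counterexample.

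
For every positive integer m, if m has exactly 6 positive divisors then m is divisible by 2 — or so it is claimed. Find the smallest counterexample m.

m = 12: τ(12) = 6; 12 mod 2 = 0.
m = 18: τ(18) = 6; 18 mod 2 = 0.
m = 20: τ(20) = 6; 20 mod 2 = 0.
m = 28: τ(28) = 6; 28 mod 2 = 0.
m = 32: τ(32) = 6; 32 mod 2 = 0.
m = 44: τ(44) = 6; 44 mod 2 = 0.
m = 45: τ(45) = 6; 45 mod 2 = 1.
So m = 45 is the smallest counterexample.

m = 45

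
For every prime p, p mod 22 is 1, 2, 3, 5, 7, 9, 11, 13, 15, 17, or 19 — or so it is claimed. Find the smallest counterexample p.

We need the least prime p for which the claim fails.
For p = 2, 3, 5, 7, …, 31, 37, 41 the conclusion holds.
p = 43: 43 mod 22 = 21 — not in {1, 2, 3, 5, 7, 9, 11, 13, 15, 17, 19}.
Hence p = 43 is a counterexample.

p = 43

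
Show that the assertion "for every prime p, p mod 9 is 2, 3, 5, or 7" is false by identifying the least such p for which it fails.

A counterexample is any prime p such that the claim fails; we check each in order.
p = 2: 2 mod 9 = 2.
p = 3: 3 mod 9 = 3.
p = 5: 5 mod 9 = 5.
p = 7: 7 mod 9 = 7.
p = 11: 11 mod 9 = 2.
p = 13: 13 mod 9 = 4 — not in {2, 3, 5, 7}.

p = 13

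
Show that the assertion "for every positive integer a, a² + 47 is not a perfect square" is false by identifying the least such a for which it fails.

A counterexample is any positive integer a such that a² + 47 is a perfect square; we check each in order.
The first 22 eligible values, up to a = 22, all satisfy the conclusion.
a = 23: 23² + 47 = 576 = 24², a perfect square.

a = 23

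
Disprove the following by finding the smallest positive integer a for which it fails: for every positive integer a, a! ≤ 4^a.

a = 9

Check each positive integer a in order until a! > 4^a.
a = 1: a! = 1 and 4^a = 4, so 1 ≤ 4.
a = 2: a! = 2 and 4^a = 16, so 2 ≤ 16.
a = 3: a! = 6 and 4^a = 64, so 6 ≤ 64.
a = 4: a! = 24 and 4^a = 256, so 24 ≤ 256.
a = 5: a! = 120 and 4^a = 1024, so 120 ≤ 1024.
a = 6: a! = 720 and 4^a = 4096, so 720 ≤ 4096.
a = 7: a! = 5040 and 4^a = 16384, so 5040 ≤ 16384.
a = 8: a! = 40320 and 4^a = 65536, so 40320 ≤ 65536.
a = 9: a! = 362880 and 4^a = 262144, so 362880 > 262144.
Thus a = 9 disproves the claim, and no smaller a works.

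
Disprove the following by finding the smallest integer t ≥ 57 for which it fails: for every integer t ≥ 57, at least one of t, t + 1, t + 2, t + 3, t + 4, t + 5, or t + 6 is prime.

A counterexample is any integer t ≥ 57 such that t, t + 1, t + 2, t + 3, t + 4, t + 5, t + 6 are all composite; we check each in order.
For t = 57, 58, 59, 60, …, 87, 88, 89 the conclusion holds.
t = 90: 90 = 2 × 45; 91 = 7 × 13; 92 = 2 × 46; 93 = 3 × 31; 94 = 2 × 47; 95 = 5 × 19; 96 = 2 × 48 — all composite.

t = 90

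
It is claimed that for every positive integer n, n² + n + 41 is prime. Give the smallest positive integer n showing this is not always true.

We need the least positive integer n for which n² + n + 41 is not prime.
For n = 1, 2, 3, 4, …, 37, 38, 39 the conclusion holds.
n = 40: n² + n + 41 = 1681 = 41 × 41, composite.
Hence n = 40 is a counterexample.

n = 40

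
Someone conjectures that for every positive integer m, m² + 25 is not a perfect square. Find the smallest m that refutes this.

m = 12

Check each positive integer m in order until m² + 25 is a perfect square.
For m = 1, 2, 3, 4, …, 9, 10, 11 the conclusion holds.
m = 12: 12² + 25 = 169 = 13², a perfect square.
So m = 12 is the smallest counterexample.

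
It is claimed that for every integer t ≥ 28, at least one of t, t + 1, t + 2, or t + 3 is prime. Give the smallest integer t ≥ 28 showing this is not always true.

t = 32

Check each integer t ≥ 28 in order until t, t + 1, t + 2, t + 3 are all composite.
For t = 28, 29, 30, 31 the conclusion holds.
t = 32: 32 = 2 × 16; 33 = 3 × 11; 34 = 2 × 17; 35 = 5 × 7 — all composite.
Hence t = 32 is a counterexample.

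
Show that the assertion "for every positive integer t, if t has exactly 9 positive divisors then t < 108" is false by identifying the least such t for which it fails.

A counterexample is any positive integer t such that t has exactly 9 positive divisors but the claim fails; we check each in order.
t = 36: τ(36) = 9; 36 < 108.
t = 100: τ(100) = 9; 100 < 108.
t = 196: τ(196) = 9; 196 ≥ 108.
Thus t = 196 disproves the claim, and no smaller t works.

t = 196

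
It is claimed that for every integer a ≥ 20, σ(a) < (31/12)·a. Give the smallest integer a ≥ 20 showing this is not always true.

a = 48

Check each integer a ≥ 20 in order until the claim fails.
For a = 20, 21, 22, 23, …, 45, 46, 47 the conclusion holds.
a = 48: σ(48) = 124; 124 ≥ 124.
Hence a = 48 is a counterexample.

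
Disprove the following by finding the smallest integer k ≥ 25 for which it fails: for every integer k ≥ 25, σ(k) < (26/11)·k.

k = 30

k = 25: σ(25) = 31; 31 < 650/11.
k = 26: σ(26) = 42; 42 < 676/11.
k = 27: σ(27) = 40; 40 < 702/11.
k = 28: σ(28) = 56; 56 < 728/11.
k = 29: σ(29) = 30; 30 < 754/11.
k = 30: σ(30) = 72; 72 ≥ 780/11.
So k = 30 is the smallest counterexample.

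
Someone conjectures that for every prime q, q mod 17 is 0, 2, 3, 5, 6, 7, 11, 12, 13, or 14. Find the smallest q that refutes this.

q = 43

For q = 2, 3, 5, 7, …, 31, 37, 41 the conclusion holds.
q = 43: 43 mod 17 = 9 — not in {0, 2, 3, 5, 6, 7, 11, 12, 13, 14}.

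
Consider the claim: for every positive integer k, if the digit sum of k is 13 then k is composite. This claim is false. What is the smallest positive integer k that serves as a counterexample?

For k = 49, 58 the conclusion holds.
k = 67: digit sum 13; 67 is prime, not composite.
Thus k = 67 disproves the claim, and no smaller k works.

k = 67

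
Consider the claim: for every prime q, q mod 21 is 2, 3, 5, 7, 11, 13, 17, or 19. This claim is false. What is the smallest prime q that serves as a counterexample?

q = 29

We need the least prime q for which the claim fails.
For q = 2, 3, 5, 7, 11, 13, 17, 19, 23 the conclusion holds.
q = 29: 29 mod 21 = 8 — not in {2, 3, 5, 7, 11, 13, 17, 19}.
Thus q = 29 disproves the claim, and no smaller q works.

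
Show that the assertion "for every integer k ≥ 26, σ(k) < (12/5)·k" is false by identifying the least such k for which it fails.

For k = 26, 27, 28, 29 the conclusion holds.
k = 30: σ(30) = 72; 72 ≥ 72.
Hence k = 30 is a counterexample.

k = 30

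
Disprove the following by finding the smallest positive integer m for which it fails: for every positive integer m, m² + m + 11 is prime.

A counterexample is any positive integer m such that m² + m + 11 is not prime; we check each in order.
For m = 1, 2, 3, 4, 5, 6, 7, 8, 9 the conclusion holds.
m = 10: m² + m + 11 = 121 = 11 × 11, composite.
So m = 10 is the smallest counterexample.

m = 10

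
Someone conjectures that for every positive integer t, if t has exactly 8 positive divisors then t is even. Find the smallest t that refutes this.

For t = 24, 30, 40, 42, …, 88, 102, 104 the conclusion holds.
t = 105: divisors of 105: 1, 3, 5, 7, 15, 21, 35, 105; 105 is odd.

t = 105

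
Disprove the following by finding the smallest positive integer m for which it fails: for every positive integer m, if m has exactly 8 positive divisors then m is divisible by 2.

m = 105

Check each positive integer m in order until m has exactly 8 positive divisors but m is not divisible by 2.
For m = 24, 30, 40, 42, …, 88, 102, 104 the conclusion holds.
m = 105: τ(105) = 8; 105 mod 2 = 1.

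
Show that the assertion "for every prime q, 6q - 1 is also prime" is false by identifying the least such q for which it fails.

q = 11

q = 2: 6q - 1 = 11, prime.
q = 3: 6q - 1 = 17, prime.
q = 5: 6q - 1 = 29, prime.
q = 7: 6q - 1 = 41, prime.
q = 11: 6q - 1 = 65 = 5 × 13, not prime.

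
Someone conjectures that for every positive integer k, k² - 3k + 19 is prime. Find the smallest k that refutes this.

We need the least positive integer k for which k² - 3k + 19 is not prime.
The first 17 eligible values, up to k = 17, all satisfy the conclusion.
k = 18: k² - 3k + 19 = 289 = 17 × 17, composite.
Thus k = 18 disproves the claim, and no smaller k works.

k = 18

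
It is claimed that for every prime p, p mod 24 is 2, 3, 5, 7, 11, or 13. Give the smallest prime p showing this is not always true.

p = 17

A counterexample is any prime p such that the claim fails; we check each in order.
p = 2: 2 mod 24 = 2.
p = 3: 3 mod 24 = 3.
p = 5: 5 mod 24 = 5.
p = 7: 7 mod 24 = 7.
p = 11: 11 mod 24 = 11.
p = 13: 13 mod 24 = 13.
p = 17: 17 mod 24 = 17 — not in {2, 3, 5, 7, 11, 13}.
Thus p = 17 disproves the claim, and no smaller p works.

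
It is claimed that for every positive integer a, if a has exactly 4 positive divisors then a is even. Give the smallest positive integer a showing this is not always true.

a = 15

A counterexample is any positive integer a such that a has exactly 4 positive divisors but a is odd; we check each in order.
a = 6: divisors of 6: 1, 2, 3, 6; 6 is even.
a = 8: divisors of 8: 1, 2, 4, 8; 8 is even.
a = 10: divisors of 10: 1, 2, 5, 10; 10 is even.
a = 14: divisors of 14: 1, 2, 7, 14; 14 is even.
a = 15: divisors of 15: 1, 3, 5, 15; 15 is odd.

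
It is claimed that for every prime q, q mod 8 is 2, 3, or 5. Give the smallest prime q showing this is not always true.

Check each prime q in order until the claim fails.
For q = 2, 3, 5 the conclusion holds.
q = 7: 7 mod 8 = 7 — not in {2, 3, 5}.

q = 7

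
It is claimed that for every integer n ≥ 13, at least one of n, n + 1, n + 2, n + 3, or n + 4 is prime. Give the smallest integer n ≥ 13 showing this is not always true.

n = 24

We need the least integer n ≥ 13 for which n, n + 1, n + 2, n + 3, n + 4 are all composite.
For n = 13, 14, 15, 16, …, 21, 22, 23 the conclusion holds.
n = 24: 24 = 2 × 12; 25 = 5 × 5; 26 = 2 × 13; 27 = 3 × 9; 28 = 2 × 14 — all composite.
So n = 24 is the smallest counterexample.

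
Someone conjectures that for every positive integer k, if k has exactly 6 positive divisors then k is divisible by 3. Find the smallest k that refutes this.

For k = 12, 18 the conclusion holds.
k = 20: τ(20) = 6; 20 mod 3 = 2.
So k = 20 is the smallest counterexample.

k = 20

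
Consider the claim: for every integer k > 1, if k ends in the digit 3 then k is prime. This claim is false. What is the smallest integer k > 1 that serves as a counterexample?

k = 33

We need the least integer k > 1 for which k ends in the digit 3 but k is not prime.
k = 3: 3 ends in 3 and is prime.
k = 13: 13 ends in 3 and is prime.
k = 23: 23 ends in 3 and is prime.
k = 33: 33 ends in 3; 33 = 3 × 11, composite.
So k = 33 is the smallest counterexample.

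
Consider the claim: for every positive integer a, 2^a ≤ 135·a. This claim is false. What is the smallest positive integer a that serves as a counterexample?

a = 11

We need the least positive integer a for which 2^a > 135·a.
For a = 1, 2, 3, 4, 5, 6, 7, 8, 9, 10 the conclusion holds.
a = 11: 2^a = 2048 and 135·a = 1485, so 2048 > 1485.
So a = 11 is the smallest counterexample.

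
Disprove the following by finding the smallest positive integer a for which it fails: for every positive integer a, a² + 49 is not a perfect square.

The first 23 eligible values, up to a = 23, all satisfy the conclusion.
a = 24: 24² + 49 = 625 = 25², a perfect square.

a = 24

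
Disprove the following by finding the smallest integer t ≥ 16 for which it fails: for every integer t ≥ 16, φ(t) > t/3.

For t = 16, 17 the conclusion holds.
t = 18: φ(18) = 6 and 18/3 = 6, so φ(18) ≤ 18/3.
Thus t = 18 disproves the claim, and no smaller t works.

t = 18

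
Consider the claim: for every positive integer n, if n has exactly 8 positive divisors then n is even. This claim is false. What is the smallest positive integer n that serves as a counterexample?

n = 105

For n = 24, 30, 40, 42, …, 88, 102, 104 the conclusion holds.
n = 105: divisors of 105: 1, 3, 5, 7, 15, 21, 35, 105; 105 is odd.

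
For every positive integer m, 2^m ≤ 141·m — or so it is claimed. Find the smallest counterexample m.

m = 11

A counterexample is any positive integer m such that 2^m > 141·m; we check each in order.
For m = 1, 2, 3, 4, 5, 6, 7, 8, 9, 10 the conclusion holds.
m = 11: 2^m = 2048 and 141·m = 1551, so 2048 > 1551.
Thus m = 11 disproves the claim, and no smaller m works.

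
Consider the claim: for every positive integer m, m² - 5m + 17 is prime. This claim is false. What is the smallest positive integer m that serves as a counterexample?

m = 13

For m = 1, 2, 3, 4, …, 10, 11, 12 the conclusion holds.
m = 13: m² - 5m + 17 = 121 = 11 × 11, composite.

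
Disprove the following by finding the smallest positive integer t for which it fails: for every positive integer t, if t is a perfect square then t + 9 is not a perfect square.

t = 16

We need the least positive integer t for which t is a perfect square but t + 9 is a perfect square.
t = 1: 1 + 9 = 10, not a perfect square.
t = 4: 4 + 9 = 13, not a perfect square.
t = 9: 9 + 9 = 18, not a perfect square.
t = 16: 16 = 4² and 16 + 9 = 25 = 5².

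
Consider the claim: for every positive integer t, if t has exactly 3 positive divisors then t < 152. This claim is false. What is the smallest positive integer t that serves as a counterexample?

t = 4: τ(4) = 3; 4 < 152.
t = 9: τ(9) = 3; 9 < 152.
t = 25: τ(25) = 3; 25 < 152.
t = 49: τ(49) = 3; 49 < 152.
t = 121: τ(121) = 3; 121 < 152.
t = 169: τ(169) = 3; 169 ≥ 152.
Thus t = 169 disproves the claim, and no smaller t works.

t = 169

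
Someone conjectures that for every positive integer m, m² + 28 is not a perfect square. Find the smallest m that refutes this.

m = 6

We need the least positive integer m for which m² + 28 is a perfect square.
For m = 1, 2, 3, 4, 5 the conclusion holds.
m = 6: 6² + 28 = 64 = 8², a perfect square.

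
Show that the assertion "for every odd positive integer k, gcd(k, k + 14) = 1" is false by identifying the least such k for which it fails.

k = 7

Check each odd positive integer k in order until gcd(k, k + 14) > 1.
For k = 1, 3, 5 the conclusion holds.
k = 7: gcd(7, 21) = 7.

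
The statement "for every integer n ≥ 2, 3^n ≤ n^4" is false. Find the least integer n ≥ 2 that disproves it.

We need the least integer n ≥ 2 for which 3^n > n^4.
n = 2: 3^n = 9 and n^4 = 16, so 9 ≤ 16.
n = 3: 3^n = 27 and n^4 = 81, so 27 ≤ 81.
n = 4: 3^n = 81 and n^4 = 256, so 81 ≤ 256.
n = 5: 3^n = 243 and n^4 = 625, so 243 ≤ 625.
n = 6: 3^n = 729 and n^4 = 1296, so 729 ≤ 1296.
n = 7: 3^n = 2187 and n^4 = 2401, so 2187 ≤ 2401.
n = 8: 3^n = 6561 and n^4 = 4096, so 6561 > 4096.
So n = 8 is the smallest counterexample.

n = 8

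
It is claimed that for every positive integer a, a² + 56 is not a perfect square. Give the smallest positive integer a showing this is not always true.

A counterexample is any positive integer a such that a² + 56 is a perfect square; we check each in order.
For a = 1, 2, 3, 4 the conclusion holds.
a = 5: 5² + 56 = 81 = 9², a perfect square.
Hence a = 5 is a counterexample.

a = 5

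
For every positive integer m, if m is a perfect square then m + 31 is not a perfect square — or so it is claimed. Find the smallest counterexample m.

A counterexample is any positive integer m such that m is a perfect square but m + 31 is a perfect square; we check each in order.
The first 14 eligible values, up to m = 196, all satisfy the conclusion.
m = 225: 225 = 15² and 225 + 31 = 256 = 16².

m = 225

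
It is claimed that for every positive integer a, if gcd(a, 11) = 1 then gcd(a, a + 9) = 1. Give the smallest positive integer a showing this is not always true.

a = 3

Check each positive integer a in order until gcd(a, 11) = 1 but gcd(a, a + 9) > 1.
a = 1: gcd(1, 10) = 1.
a = 2: gcd(2, 11) = 1.
a = 3: gcd(3, 12) = 3.
Hence a = 3 is a counterexample.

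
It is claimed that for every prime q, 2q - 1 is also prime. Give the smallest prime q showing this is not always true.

q = 5

Check each prime q in order until 2q - 1 is not prime.
For q = 2, 3 the conclusion holds.
q = 5: 2q - 1 = 9 = 3 × 3, not prime.
Hence q = 5 is a counterexample.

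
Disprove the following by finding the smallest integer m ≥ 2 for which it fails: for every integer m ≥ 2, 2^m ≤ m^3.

m = 10

We need the least integer m ≥ 2 for which 2^m > m^3.
The first 8 eligible values, up to m = 9, all satisfy the conclusion.
m = 10: 2^m = 1024 and m^3 = 1000, so 1024 > 1000.
Thus m = 10 disproves the claim, and no smaller m works.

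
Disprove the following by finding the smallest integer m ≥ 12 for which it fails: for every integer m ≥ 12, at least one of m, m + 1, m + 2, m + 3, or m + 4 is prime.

For m = 12, 13, 14, 15, …, 21, 22, 23 the conclusion holds.
m = 24: 24 = 2 × 12; 25 = 5 × 5; 26 = 2 × 13; 27 = 3 × 9; 28 = 2 × 14 — all composite.

m = 24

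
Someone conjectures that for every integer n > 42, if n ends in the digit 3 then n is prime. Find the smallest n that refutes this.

n = 43: 43 ends in 3 and is prime.
n = 53: 53 ends in 3 and is prime.
n = 63: 63 ends in 3; 63 = 3 × 21, composite.

n = 63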